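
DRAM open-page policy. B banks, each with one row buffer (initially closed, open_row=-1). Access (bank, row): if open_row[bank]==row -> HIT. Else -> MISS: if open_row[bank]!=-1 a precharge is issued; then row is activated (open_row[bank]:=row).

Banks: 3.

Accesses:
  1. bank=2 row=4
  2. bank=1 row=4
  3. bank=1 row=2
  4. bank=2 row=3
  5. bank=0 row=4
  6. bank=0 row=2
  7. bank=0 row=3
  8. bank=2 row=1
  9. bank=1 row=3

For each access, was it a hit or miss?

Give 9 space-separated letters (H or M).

Answer: M M M M M M M M M

Derivation:
Acc 1: bank2 row4 -> MISS (open row4); precharges=0
Acc 2: bank1 row4 -> MISS (open row4); precharges=0
Acc 3: bank1 row2 -> MISS (open row2); precharges=1
Acc 4: bank2 row3 -> MISS (open row3); precharges=2
Acc 5: bank0 row4 -> MISS (open row4); precharges=2
Acc 6: bank0 row2 -> MISS (open row2); precharges=3
Acc 7: bank0 row3 -> MISS (open row3); precharges=4
Acc 8: bank2 row1 -> MISS (open row1); precharges=5
Acc 9: bank1 row3 -> MISS (open row3); precharges=6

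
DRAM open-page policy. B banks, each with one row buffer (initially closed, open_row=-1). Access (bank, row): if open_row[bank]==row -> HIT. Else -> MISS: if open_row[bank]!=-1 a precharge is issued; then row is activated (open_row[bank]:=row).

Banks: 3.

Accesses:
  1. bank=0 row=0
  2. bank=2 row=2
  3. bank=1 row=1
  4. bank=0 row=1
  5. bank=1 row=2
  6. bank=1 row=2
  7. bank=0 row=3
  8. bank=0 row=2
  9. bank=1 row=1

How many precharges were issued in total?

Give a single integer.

Answer: 5

Derivation:
Acc 1: bank0 row0 -> MISS (open row0); precharges=0
Acc 2: bank2 row2 -> MISS (open row2); precharges=0
Acc 3: bank1 row1 -> MISS (open row1); precharges=0
Acc 4: bank0 row1 -> MISS (open row1); precharges=1
Acc 5: bank1 row2 -> MISS (open row2); precharges=2
Acc 6: bank1 row2 -> HIT
Acc 7: bank0 row3 -> MISS (open row3); precharges=3
Acc 8: bank0 row2 -> MISS (open row2); precharges=4
Acc 9: bank1 row1 -> MISS (open row1); precharges=5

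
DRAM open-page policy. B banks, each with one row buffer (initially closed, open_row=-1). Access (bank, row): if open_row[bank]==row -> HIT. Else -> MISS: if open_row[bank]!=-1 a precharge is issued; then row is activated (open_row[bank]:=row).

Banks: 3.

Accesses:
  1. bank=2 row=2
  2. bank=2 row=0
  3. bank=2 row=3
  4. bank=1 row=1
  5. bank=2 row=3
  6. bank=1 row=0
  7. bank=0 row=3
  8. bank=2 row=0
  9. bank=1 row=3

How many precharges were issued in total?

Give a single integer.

Answer: 5

Derivation:
Acc 1: bank2 row2 -> MISS (open row2); precharges=0
Acc 2: bank2 row0 -> MISS (open row0); precharges=1
Acc 3: bank2 row3 -> MISS (open row3); precharges=2
Acc 4: bank1 row1 -> MISS (open row1); precharges=2
Acc 5: bank2 row3 -> HIT
Acc 6: bank1 row0 -> MISS (open row0); precharges=3
Acc 7: bank0 row3 -> MISS (open row3); precharges=3
Acc 8: bank2 row0 -> MISS (open row0); precharges=4
Acc 9: bank1 row3 -> MISS (open row3); precharges=5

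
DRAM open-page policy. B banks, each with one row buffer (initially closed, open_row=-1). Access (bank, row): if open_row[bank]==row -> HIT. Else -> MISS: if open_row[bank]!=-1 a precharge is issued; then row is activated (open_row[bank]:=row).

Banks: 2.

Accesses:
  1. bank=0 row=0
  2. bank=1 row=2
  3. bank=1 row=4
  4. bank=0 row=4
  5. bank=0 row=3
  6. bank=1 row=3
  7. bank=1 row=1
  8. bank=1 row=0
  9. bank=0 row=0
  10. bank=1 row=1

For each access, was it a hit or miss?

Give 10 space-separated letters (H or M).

Acc 1: bank0 row0 -> MISS (open row0); precharges=0
Acc 2: bank1 row2 -> MISS (open row2); precharges=0
Acc 3: bank1 row4 -> MISS (open row4); precharges=1
Acc 4: bank0 row4 -> MISS (open row4); precharges=2
Acc 5: bank0 row3 -> MISS (open row3); precharges=3
Acc 6: bank1 row3 -> MISS (open row3); precharges=4
Acc 7: bank1 row1 -> MISS (open row1); precharges=5
Acc 8: bank1 row0 -> MISS (open row0); precharges=6
Acc 9: bank0 row0 -> MISS (open row0); precharges=7
Acc 10: bank1 row1 -> MISS (open row1); precharges=8

Answer: M M M M M M M M M M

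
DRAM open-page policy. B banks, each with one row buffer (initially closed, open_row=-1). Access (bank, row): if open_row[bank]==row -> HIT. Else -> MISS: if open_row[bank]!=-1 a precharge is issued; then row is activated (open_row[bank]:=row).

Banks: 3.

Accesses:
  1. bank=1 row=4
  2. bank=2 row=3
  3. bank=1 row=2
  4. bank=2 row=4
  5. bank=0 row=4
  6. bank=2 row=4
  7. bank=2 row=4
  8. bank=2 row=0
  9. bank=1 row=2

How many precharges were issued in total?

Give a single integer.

Answer: 3

Derivation:
Acc 1: bank1 row4 -> MISS (open row4); precharges=0
Acc 2: bank2 row3 -> MISS (open row3); precharges=0
Acc 3: bank1 row2 -> MISS (open row2); precharges=1
Acc 4: bank2 row4 -> MISS (open row4); precharges=2
Acc 5: bank0 row4 -> MISS (open row4); precharges=2
Acc 6: bank2 row4 -> HIT
Acc 7: bank2 row4 -> HIT
Acc 8: bank2 row0 -> MISS (open row0); precharges=3
Acc 9: bank1 row2 -> HIT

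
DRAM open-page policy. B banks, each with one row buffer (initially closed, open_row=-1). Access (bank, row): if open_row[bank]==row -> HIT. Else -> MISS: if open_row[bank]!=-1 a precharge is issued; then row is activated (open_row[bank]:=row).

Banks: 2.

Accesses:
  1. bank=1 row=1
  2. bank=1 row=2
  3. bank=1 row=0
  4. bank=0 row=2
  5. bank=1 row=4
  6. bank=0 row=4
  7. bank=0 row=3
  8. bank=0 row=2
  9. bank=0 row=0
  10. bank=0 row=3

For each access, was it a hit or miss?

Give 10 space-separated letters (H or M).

Acc 1: bank1 row1 -> MISS (open row1); precharges=0
Acc 2: bank1 row2 -> MISS (open row2); precharges=1
Acc 3: bank1 row0 -> MISS (open row0); precharges=2
Acc 4: bank0 row2 -> MISS (open row2); precharges=2
Acc 5: bank1 row4 -> MISS (open row4); precharges=3
Acc 6: bank0 row4 -> MISS (open row4); precharges=4
Acc 7: bank0 row3 -> MISS (open row3); precharges=5
Acc 8: bank0 row2 -> MISS (open row2); precharges=6
Acc 9: bank0 row0 -> MISS (open row0); precharges=7
Acc 10: bank0 row3 -> MISS (open row3); precharges=8

Answer: M M M M M M M M M M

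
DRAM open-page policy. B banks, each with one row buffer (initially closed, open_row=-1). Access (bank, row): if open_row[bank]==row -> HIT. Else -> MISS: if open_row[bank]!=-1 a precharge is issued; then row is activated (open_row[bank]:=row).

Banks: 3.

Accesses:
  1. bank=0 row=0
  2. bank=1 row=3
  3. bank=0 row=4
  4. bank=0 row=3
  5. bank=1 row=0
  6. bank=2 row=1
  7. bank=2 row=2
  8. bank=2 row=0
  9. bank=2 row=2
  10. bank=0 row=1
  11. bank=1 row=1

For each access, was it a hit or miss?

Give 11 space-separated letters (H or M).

Acc 1: bank0 row0 -> MISS (open row0); precharges=0
Acc 2: bank1 row3 -> MISS (open row3); precharges=0
Acc 3: bank0 row4 -> MISS (open row4); precharges=1
Acc 4: bank0 row3 -> MISS (open row3); precharges=2
Acc 5: bank1 row0 -> MISS (open row0); precharges=3
Acc 6: bank2 row1 -> MISS (open row1); precharges=3
Acc 7: bank2 row2 -> MISS (open row2); precharges=4
Acc 8: bank2 row0 -> MISS (open row0); precharges=5
Acc 9: bank2 row2 -> MISS (open row2); precharges=6
Acc 10: bank0 row1 -> MISS (open row1); precharges=7
Acc 11: bank1 row1 -> MISS (open row1); precharges=8

Answer: M M M M M M M M M M M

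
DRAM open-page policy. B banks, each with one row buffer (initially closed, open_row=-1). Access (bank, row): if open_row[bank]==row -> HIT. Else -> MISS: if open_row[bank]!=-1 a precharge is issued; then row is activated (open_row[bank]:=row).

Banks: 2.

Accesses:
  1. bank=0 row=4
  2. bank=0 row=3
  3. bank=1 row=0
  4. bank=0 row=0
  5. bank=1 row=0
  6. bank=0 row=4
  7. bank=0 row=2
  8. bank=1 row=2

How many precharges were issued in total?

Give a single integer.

Answer: 5

Derivation:
Acc 1: bank0 row4 -> MISS (open row4); precharges=0
Acc 2: bank0 row3 -> MISS (open row3); precharges=1
Acc 3: bank1 row0 -> MISS (open row0); precharges=1
Acc 4: bank0 row0 -> MISS (open row0); precharges=2
Acc 5: bank1 row0 -> HIT
Acc 6: bank0 row4 -> MISS (open row4); precharges=3
Acc 7: bank0 row2 -> MISS (open row2); precharges=4
Acc 8: bank1 row2 -> MISS (open row2); precharges=5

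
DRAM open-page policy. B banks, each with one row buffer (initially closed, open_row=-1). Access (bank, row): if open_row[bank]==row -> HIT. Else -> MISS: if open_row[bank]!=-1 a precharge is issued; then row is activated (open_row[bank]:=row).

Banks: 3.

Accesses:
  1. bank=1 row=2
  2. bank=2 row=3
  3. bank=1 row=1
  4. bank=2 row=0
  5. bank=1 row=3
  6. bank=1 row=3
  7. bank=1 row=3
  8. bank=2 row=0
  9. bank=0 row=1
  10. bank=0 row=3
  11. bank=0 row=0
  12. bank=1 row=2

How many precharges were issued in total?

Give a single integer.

Answer: 6

Derivation:
Acc 1: bank1 row2 -> MISS (open row2); precharges=0
Acc 2: bank2 row3 -> MISS (open row3); precharges=0
Acc 3: bank1 row1 -> MISS (open row1); precharges=1
Acc 4: bank2 row0 -> MISS (open row0); precharges=2
Acc 5: bank1 row3 -> MISS (open row3); precharges=3
Acc 6: bank1 row3 -> HIT
Acc 7: bank1 row3 -> HIT
Acc 8: bank2 row0 -> HIT
Acc 9: bank0 row1 -> MISS (open row1); precharges=3
Acc 10: bank0 row3 -> MISS (open row3); precharges=4
Acc 11: bank0 row0 -> MISS (open row0); precharges=5
Acc 12: bank1 row2 -> MISS (open row2); precharges=6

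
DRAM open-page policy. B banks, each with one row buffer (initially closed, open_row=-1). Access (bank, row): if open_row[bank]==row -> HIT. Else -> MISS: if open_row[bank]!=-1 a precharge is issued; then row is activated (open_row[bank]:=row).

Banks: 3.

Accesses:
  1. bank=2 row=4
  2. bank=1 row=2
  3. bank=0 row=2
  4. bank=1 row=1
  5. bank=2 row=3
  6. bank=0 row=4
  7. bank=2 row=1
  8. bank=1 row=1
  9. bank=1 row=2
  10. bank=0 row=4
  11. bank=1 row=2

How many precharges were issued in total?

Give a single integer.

Answer: 5

Derivation:
Acc 1: bank2 row4 -> MISS (open row4); precharges=0
Acc 2: bank1 row2 -> MISS (open row2); precharges=0
Acc 3: bank0 row2 -> MISS (open row2); precharges=0
Acc 4: bank1 row1 -> MISS (open row1); precharges=1
Acc 5: bank2 row3 -> MISS (open row3); precharges=2
Acc 6: bank0 row4 -> MISS (open row4); precharges=3
Acc 7: bank2 row1 -> MISS (open row1); precharges=4
Acc 8: bank1 row1 -> HIT
Acc 9: bank1 row2 -> MISS (open row2); precharges=5
Acc 10: bank0 row4 -> HIT
Acc 11: bank1 row2 -> HIT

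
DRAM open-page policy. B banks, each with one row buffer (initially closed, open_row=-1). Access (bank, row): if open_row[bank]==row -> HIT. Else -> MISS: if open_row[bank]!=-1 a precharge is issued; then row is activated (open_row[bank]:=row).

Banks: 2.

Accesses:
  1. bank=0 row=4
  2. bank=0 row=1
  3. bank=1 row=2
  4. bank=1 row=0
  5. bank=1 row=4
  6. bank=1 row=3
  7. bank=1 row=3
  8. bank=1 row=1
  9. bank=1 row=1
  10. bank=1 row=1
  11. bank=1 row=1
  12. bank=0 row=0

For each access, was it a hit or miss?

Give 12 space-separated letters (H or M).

Acc 1: bank0 row4 -> MISS (open row4); precharges=0
Acc 2: bank0 row1 -> MISS (open row1); precharges=1
Acc 3: bank1 row2 -> MISS (open row2); precharges=1
Acc 4: bank1 row0 -> MISS (open row0); precharges=2
Acc 5: bank1 row4 -> MISS (open row4); precharges=3
Acc 6: bank1 row3 -> MISS (open row3); precharges=4
Acc 7: bank1 row3 -> HIT
Acc 8: bank1 row1 -> MISS (open row1); precharges=5
Acc 9: bank1 row1 -> HIT
Acc 10: bank1 row1 -> HIT
Acc 11: bank1 row1 -> HIT
Acc 12: bank0 row0 -> MISS (open row0); precharges=6

Answer: M M M M M M H M H H H M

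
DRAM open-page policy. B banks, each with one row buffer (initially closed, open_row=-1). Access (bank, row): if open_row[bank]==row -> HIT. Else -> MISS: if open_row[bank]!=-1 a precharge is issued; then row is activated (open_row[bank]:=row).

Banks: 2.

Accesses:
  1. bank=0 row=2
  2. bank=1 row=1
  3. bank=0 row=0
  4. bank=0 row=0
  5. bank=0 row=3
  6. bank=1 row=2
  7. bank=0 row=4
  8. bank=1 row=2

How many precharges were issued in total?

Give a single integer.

Answer: 4

Derivation:
Acc 1: bank0 row2 -> MISS (open row2); precharges=0
Acc 2: bank1 row1 -> MISS (open row1); precharges=0
Acc 3: bank0 row0 -> MISS (open row0); precharges=1
Acc 4: bank0 row0 -> HIT
Acc 5: bank0 row3 -> MISS (open row3); precharges=2
Acc 6: bank1 row2 -> MISS (open row2); precharges=3
Acc 7: bank0 row4 -> MISS (open row4); precharges=4
Acc 8: bank1 row2 -> HIT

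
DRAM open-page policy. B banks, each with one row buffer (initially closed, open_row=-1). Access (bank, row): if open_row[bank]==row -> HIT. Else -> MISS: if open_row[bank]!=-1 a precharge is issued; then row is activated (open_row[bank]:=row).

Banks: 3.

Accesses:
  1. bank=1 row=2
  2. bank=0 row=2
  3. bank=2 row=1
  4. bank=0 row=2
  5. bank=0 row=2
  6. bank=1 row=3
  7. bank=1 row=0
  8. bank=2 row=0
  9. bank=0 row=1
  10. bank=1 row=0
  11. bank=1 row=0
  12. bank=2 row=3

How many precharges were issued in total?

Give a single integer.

Answer: 5

Derivation:
Acc 1: bank1 row2 -> MISS (open row2); precharges=0
Acc 2: bank0 row2 -> MISS (open row2); precharges=0
Acc 3: bank2 row1 -> MISS (open row1); precharges=0
Acc 4: bank0 row2 -> HIT
Acc 5: bank0 row2 -> HIT
Acc 6: bank1 row3 -> MISS (open row3); precharges=1
Acc 7: bank1 row0 -> MISS (open row0); precharges=2
Acc 8: bank2 row0 -> MISS (open row0); precharges=3
Acc 9: bank0 row1 -> MISS (open row1); precharges=4
Acc 10: bank1 row0 -> HIT
Acc 11: bank1 row0 -> HIT
Acc 12: bank2 row3 -> MISS (open row3); precharges=5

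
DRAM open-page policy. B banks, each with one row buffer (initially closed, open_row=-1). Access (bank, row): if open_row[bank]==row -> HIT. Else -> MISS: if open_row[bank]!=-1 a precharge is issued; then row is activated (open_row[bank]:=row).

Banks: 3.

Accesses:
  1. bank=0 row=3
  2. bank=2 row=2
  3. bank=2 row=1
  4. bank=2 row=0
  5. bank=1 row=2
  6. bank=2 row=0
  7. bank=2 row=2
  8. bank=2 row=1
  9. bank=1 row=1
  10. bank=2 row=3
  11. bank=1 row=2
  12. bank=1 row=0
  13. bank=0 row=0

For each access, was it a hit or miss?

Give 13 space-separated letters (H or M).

Acc 1: bank0 row3 -> MISS (open row3); precharges=0
Acc 2: bank2 row2 -> MISS (open row2); precharges=0
Acc 3: bank2 row1 -> MISS (open row1); precharges=1
Acc 4: bank2 row0 -> MISS (open row0); precharges=2
Acc 5: bank1 row2 -> MISS (open row2); precharges=2
Acc 6: bank2 row0 -> HIT
Acc 7: bank2 row2 -> MISS (open row2); precharges=3
Acc 8: bank2 row1 -> MISS (open row1); precharges=4
Acc 9: bank1 row1 -> MISS (open row1); precharges=5
Acc 10: bank2 row3 -> MISS (open row3); precharges=6
Acc 11: bank1 row2 -> MISS (open row2); precharges=7
Acc 12: bank1 row0 -> MISS (open row0); precharges=8
Acc 13: bank0 row0 -> MISS (open row0); precharges=9

Answer: M M M M M H M M M M M M M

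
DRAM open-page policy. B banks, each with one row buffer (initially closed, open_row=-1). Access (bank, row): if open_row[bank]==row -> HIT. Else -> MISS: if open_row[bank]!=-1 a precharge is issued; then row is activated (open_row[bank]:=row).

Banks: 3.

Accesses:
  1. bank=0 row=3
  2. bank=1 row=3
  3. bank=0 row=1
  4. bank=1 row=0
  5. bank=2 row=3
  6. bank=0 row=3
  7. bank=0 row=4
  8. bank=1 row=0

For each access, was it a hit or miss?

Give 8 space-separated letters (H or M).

Acc 1: bank0 row3 -> MISS (open row3); precharges=0
Acc 2: bank1 row3 -> MISS (open row3); precharges=0
Acc 3: bank0 row1 -> MISS (open row1); precharges=1
Acc 4: bank1 row0 -> MISS (open row0); precharges=2
Acc 5: bank2 row3 -> MISS (open row3); precharges=2
Acc 6: bank0 row3 -> MISS (open row3); precharges=3
Acc 7: bank0 row4 -> MISS (open row4); precharges=4
Acc 8: bank1 row0 -> HIT

Answer: M M M M M M M H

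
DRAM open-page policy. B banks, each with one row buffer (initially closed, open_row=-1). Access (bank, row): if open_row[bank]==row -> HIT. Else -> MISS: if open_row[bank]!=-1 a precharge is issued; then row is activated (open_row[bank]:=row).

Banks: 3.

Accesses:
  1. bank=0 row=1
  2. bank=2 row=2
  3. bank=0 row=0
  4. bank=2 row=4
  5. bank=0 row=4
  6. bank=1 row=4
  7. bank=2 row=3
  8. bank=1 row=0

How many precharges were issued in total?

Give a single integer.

Acc 1: bank0 row1 -> MISS (open row1); precharges=0
Acc 2: bank2 row2 -> MISS (open row2); precharges=0
Acc 3: bank0 row0 -> MISS (open row0); precharges=1
Acc 4: bank2 row4 -> MISS (open row4); precharges=2
Acc 5: bank0 row4 -> MISS (open row4); precharges=3
Acc 6: bank1 row4 -> MISS (open row4); precharges=3
Acc 7: bank2 row3 -> MISS (open row3); precharges=4
Acc 8: bank1 row0 -> MISS (open row0); precharges=5

Answer: 5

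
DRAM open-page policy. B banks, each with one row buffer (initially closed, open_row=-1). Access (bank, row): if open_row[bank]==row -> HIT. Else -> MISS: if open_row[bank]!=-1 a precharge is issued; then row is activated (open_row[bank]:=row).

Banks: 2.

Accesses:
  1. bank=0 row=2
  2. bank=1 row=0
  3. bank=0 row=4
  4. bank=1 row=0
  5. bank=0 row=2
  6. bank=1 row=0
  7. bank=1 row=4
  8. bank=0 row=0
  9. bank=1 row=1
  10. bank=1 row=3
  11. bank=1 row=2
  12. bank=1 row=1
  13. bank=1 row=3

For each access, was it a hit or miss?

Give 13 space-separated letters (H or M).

Answer: M M M H M H M M M M M M M

Derivation:
Acc 1: bank0 row2 -> MISS (open row2); precharges=0
Acc 2: bank1 row0 -> MISS (open row0); precharges=0
Acc 3: bank0 row4 -> MISS (open row4); precharges=1
Acc 4: bank1 row0 -> HIT
Acc 5: bank0 row2 -> MISS (open row2); precharges=2
Acc 6: bank1 row0 -> HIT
Acc 7: bank1 row4 -> MISS (open row4); precharges=3
Acc 8: bank0 row0 -> MISS (open row0); precharges=4
Acc 9: bank1 row1 -> MISS (open row1); precharges=5
Acc 10: bank1 row3 -> MISS (open row3); precharges=6
Acc 11: bank1 row2 -> MISS (open row2); precharges=7
Acc 12: bank1 row1 -> MISS (open row1); precharges=8
Acc 13: bank1 row3 -> MISS (open row3); precharges=9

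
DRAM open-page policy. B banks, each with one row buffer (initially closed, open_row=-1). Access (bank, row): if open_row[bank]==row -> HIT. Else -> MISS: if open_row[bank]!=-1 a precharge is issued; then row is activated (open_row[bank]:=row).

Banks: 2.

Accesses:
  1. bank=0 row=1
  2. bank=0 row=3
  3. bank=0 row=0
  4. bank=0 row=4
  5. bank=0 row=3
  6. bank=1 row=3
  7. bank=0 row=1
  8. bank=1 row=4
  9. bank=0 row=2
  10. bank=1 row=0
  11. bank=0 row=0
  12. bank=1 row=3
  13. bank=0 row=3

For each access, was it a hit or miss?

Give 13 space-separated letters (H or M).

Answer: M M M M M M M M M M M M M

Derivation:
Acc 1: bank0 row1 -> MISS (open row1); precharges=0
Acc 2: bank0 row3 -> MISS (open row3); precharges=1
Acc 3: bank0 row0 -> MISS (open row0); precharges=2
Acc 4: bank0 row4 -> MISS (open row4); precharges=3
Acc 5: bank0 row3 -> MISS (open row3); precharges=4
Acc 6: bank1 row3 -> MISS (open row3); precharges=4
Acc 7: bank0 row1 -> MISS (open row1); precharges=5
Acc 8: bank1 row4 -> MISS (open row4); precharges=6
Acc 9: bank0 row2 -> MISS (open row2); precharges=7
Acc 10: bank1 row0 -> MISS (open row0); precharges=8
Acc 11: bank0 row0 -> MISS (open row0); precharges=9
Acc 12: bank1 row3 -> MISS (open row3); precharges=10
Acc 13: bank0 row3 -> MISS (open row3); precharges=11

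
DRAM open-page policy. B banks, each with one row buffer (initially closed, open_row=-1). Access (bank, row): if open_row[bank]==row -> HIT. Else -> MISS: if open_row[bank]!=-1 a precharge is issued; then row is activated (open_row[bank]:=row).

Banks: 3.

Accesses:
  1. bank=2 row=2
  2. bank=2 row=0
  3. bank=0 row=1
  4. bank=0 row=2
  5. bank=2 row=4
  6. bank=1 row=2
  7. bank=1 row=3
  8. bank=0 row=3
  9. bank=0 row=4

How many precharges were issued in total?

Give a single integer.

Acc 1: bank2 row2 -> MISS (open row2); precharges=0
Acc 2: bank2 row0 -> MISS (open row0); precharges=1
Acc 3: bank0 row1 -> MISS (open row1); precharges=1
Acc 4: bank0 row2 -> MISS (open row2); precharges=2
Acc 5: bank2 row4 -> MISS (open row4); precharges=3
Acc 6: bank1 row2 -> MISS (open row2); precharges=3
Acc 7: bank1 row3 -> MISS (open row3); precharges=4
Acc 8: bank0 row3 -> MISS (open row3); precharges=5
Acc 9: bank0 row4 -> MISS (open row4); precharges=6

Answer: 6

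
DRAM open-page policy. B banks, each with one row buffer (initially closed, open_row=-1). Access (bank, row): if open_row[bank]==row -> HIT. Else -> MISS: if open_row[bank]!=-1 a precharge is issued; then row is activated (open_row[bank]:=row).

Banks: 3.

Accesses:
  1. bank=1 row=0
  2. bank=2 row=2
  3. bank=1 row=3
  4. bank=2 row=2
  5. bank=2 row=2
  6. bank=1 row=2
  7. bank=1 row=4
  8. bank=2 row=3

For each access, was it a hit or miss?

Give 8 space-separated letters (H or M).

Acc 1: bank1 row0 -> MISS (open row0); precharges=0
Acc 2: bank2 row2 -> MISS (open row2); precharges=0
Acc 3: bank1 row3 -> MISS (open row3); precharges=1
Acc 4: bank2 row2 -> HIT
Acc 5: bank2 row2 -> HIT
Acc 6: bank1 row2 -> MISS (open row2); precharges=2
Acc 7: bank1 row4 -> MISS (open row4); precharges=3
Acc 8: bank2 row3 -> MISS (open row3); precharges=4

Answer: M M M H H M M M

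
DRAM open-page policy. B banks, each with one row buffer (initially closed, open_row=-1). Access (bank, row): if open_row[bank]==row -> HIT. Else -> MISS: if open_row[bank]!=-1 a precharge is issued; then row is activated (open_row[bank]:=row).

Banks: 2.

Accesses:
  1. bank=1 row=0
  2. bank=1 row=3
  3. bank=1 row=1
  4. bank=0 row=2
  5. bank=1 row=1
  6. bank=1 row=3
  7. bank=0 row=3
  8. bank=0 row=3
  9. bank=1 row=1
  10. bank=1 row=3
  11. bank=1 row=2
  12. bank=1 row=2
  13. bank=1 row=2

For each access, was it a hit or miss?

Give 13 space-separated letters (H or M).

Answer: M M M M H M M H M M M H H

Derivation:
Acc 1: bank1 row0 -> MISS (open row0); precharges=0
Acc 2: bank1 row3 -> MISS (open row3); precharges=1
Acc 3: bank1 row1 -> MISS (open row1); precharges=2
Acc 4: bank0 row2 -> MISS (open row2); precharges=2
Acc 5: bank1 row1 -> HIT
Acc 6: bank1 row3 -> MISS (open row3); precharges=3
Acc 7: bank0 row3 -> MISS (open row3); precharges=4
Acc 8: bank0 row3 -> HIT
Acc 9: bank1 row1 -> MISS (open row1); precharges=5
Acc 10: bank1 row3 -> MISS (open row3); precharges=6
Acc 11: bank1 row2 -> MISS (open row2); precharges=7
Acc 12: bank1 row2 -> HIT
Acc 13: bank1 row2 -> HIT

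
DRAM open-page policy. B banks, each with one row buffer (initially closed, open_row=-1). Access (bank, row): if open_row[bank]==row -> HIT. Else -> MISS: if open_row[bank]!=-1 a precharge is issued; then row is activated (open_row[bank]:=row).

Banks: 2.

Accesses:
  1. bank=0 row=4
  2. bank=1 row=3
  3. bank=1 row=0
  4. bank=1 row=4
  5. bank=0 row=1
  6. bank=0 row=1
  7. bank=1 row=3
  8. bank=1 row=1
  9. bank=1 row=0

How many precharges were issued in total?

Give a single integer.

Acc 1: bank0 row4 -> MISS (open row4); precharges=0
Acc 2: bank1 row3 -> MISS (open row3); precharges=0
Acc 3: bank1 row0 -> MISS (open row0); precharges=1
Acc 4: bank1 row4 -> MISS (open row4); precharges=2
Acc 5: bank0 row1 -> MISS (open row1); precharges=3
Acc 6: bank0 row1 -> HIT
Acc 7: bank1 row3 -> MISS (open row3); precharges=4
Acc 8: bank1 row1 -> MISS (open row1); precharges=5
Acc 9: bank1 row0 -> MISS (open row0); precharges=6

Answer: 6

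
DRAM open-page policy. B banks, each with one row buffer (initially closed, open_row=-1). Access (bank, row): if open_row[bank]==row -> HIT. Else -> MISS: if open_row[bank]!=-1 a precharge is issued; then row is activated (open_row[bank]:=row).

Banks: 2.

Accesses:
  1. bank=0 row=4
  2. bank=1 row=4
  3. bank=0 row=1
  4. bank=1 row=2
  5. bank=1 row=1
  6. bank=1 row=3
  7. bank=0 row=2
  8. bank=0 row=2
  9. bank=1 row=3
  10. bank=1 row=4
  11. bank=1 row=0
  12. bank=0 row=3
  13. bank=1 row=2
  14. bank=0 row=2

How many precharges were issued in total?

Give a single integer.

Answer: 10

Derivation:
Acc 1: bank0 row4 -> MISS (open row4); precharges=0
Acc 2: bank1 row4 -> MISS (open row4); precharges=0
Acc 3: bank0 row1 -> MISS (open row1); precharges=1
Acc 4: bank1 row2 -> MISS (open row2); precharges=2
Acc 5: bank1 row1 -> MISS (open row1); precharges=3
Acc 6: bank1 row3 -> MISS (open row3); precharges=4
Acc 7: bank0 row2 -> MISS (open row2); precharges=5
Acc 8: bank0 row2 -> HIT
Acc 9: bank1 row3 -> HIT
Acc 10: bank1 row4 -> MISS (open row4); precharges=6
Acc 11: bank1 row0 -> MISS (open row0); precharges=7
Acc 12: bank0 row3 -> MISS (open row3); precharges=8
Acc 13: bank1 row2 -> MISS (open row2); precharges=9
Acc 14: bank0 row2 -> MISS (open row2); precharges=10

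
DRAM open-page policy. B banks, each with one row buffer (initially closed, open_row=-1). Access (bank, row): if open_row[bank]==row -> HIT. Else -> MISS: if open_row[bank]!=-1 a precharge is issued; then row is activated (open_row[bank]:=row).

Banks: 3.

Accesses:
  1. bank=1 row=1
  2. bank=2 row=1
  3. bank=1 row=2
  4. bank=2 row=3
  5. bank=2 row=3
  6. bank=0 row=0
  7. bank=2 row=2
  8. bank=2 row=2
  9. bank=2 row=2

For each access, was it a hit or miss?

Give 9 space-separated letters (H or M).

Acc 1: bank1 row1 -> MISS (open row1); precharges=0
Acc 2: bank2 row1 -> MISS (open row1); precharges=0
Acc 3: bank1 row2 -> MISS (open row2); precharges=1
Acc 4: bank2 row3 -> MISS (open row3); precharges=2
Acc 5: bank2 row3 -> HIT
Acc 6: bank0 row0 -> MISS (open row0); precharges=2
Acc 7: bank2 row2 -> MISS (open row2); precharges=3
Acc 8: bank2 row2 -> HIT
Acc 9: bank2 row2 -> HIT

Answer: M M M M H M M H H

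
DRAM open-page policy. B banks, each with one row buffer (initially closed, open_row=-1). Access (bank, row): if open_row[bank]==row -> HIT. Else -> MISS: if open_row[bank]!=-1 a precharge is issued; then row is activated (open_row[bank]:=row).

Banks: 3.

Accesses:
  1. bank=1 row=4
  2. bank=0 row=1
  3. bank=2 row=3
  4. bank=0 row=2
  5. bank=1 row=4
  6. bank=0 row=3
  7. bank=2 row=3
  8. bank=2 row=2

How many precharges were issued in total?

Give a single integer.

Acc 1: bank1 row4 -> MISS (open row4); precharges=0
Acc 2: bank0 row1 -> MISS (open row1); precharges=0
Acc 3: bank2 row3 -> MISS (open row3); precharges=0
Acc 4: bank0 row2 -> MISS (open row2); precharges=1
Acc 5: bank1 row4 -> HIT
Acc 6: bank0 row3 -> MISS (open row3); precharges=2
Acc 7: bank2 row3 -> HIT
Acc 8: bank2 row2 -> MISS (open row2); precharges=3

Answer: 3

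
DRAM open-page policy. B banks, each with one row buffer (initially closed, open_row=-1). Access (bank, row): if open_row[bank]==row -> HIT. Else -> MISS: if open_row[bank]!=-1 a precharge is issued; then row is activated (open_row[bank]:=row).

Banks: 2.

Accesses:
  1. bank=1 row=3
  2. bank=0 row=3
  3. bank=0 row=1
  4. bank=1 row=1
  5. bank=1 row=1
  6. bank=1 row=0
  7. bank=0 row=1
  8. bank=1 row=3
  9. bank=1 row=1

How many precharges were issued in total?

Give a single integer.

Answer: 5

Derivation:
Acc 1: bank1 row3 -> MISS (open row3); precharges=0
Acc 2: bank0 row3 -> MISS (open row3); precharges=0
Acc 3: bank0 row1 -> MISS (open row1); precharges=1
Acc 4: bank1 row1 -> MISS (open row1); precharges=2
Acc 5: bank1 row1 -> HIT
Acc 6: bank1 row0 -> MISS (open row0); precharges=3
Acc 7: bank0 row1 -> HIT
Acc 8: bank1 row3 -> MISS (open row3); precharges=4
Acc 9: bank1 row1 -> MISS (open row1); precharges=5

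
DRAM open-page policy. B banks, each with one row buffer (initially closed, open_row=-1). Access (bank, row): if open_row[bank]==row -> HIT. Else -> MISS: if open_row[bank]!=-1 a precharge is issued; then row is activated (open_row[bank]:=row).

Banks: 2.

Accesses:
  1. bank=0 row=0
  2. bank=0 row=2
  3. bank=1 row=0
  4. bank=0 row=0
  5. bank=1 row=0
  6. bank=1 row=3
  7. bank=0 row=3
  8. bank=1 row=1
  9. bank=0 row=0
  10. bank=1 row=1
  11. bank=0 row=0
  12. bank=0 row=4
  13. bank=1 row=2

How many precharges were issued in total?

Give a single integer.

Acc 1: bank0 row0 -> MISS (open row0); precharges=0
Acc 2: bank0 row2 -> MISS (open row2); precharges=1
Acc 3: bank1 row0 -> MISS (open row0); precharges=1
Acc 4: bank0 row0 -> MISS (open row0); precharges=2
Acc 5: bank1 row0 -> HIT
Acc 6: bank1 row3 -> MISS (open row3); precharges=3
Acc 7: bank0 row3 -> MISS (open row3); precharges=4
Acc 8: bank1 row1 -> MISS (open row1); precharges=5
Acc 9: bank0 row0 -> MISS (open row0); precharges=6
Acc 10: bank1 row1 -> HIT
Acc 11: bank0 row0 -> HIT
Acc 12: bank0 row4 -> MISS (open row4); precharges=7
Acc 13: bank1 row2 -> MISS (open row2); precharges=8

Answer: 8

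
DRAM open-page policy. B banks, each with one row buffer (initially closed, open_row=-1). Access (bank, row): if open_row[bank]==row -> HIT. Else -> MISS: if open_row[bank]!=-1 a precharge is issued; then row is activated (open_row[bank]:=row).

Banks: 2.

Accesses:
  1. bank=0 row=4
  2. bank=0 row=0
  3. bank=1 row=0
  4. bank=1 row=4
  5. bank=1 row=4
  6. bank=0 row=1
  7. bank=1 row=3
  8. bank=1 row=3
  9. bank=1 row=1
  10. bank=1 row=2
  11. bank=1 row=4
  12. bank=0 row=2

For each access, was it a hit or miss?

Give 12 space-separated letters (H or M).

Acc 1: bank0 row4 -> MISS (open row4); precharges=0
Acc 2: bank0 row0 -> MISS (open row0); precharges=1
Acc 3: bank1 row0 -> MISS (open row0); precharges=1
Acc 4: bank1 row4 -> MISS (open row4); precharges=2
Acc 5: bank1 row4 -> HIT
Acc 6: bank0 row1 -> MISS (open row1); precharges=3
Acc 7: bank1 row3 -> MISS (open row3); precharges=4
Acc 8: bank1 row3 -> HIT
Acc 9: bank1 row1 -> MISS (open row1); precharges=5
Acc 10: bank1 row2 -> MISS (open row2); precharges=6
Acc 11: bank1 row4 -> MISS (open row4); precharges=7
Acc 12: bank0 row2 -> MISS (open row2); precharges=8

Answer: M M M M H M M H M M M M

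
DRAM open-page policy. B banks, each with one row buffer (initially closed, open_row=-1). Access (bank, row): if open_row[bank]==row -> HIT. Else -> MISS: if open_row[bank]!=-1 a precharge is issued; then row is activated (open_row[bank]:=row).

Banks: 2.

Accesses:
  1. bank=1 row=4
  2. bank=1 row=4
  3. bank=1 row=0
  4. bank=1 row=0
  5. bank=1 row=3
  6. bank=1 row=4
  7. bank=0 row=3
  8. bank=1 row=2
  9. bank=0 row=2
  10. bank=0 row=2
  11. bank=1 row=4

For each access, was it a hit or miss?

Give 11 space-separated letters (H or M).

Answer: M H M H M M M M M H M

Derivation:
Acc 1: bank1 row4 -> MISS (open row4); precharges=0
Acc 2: bank1 row4 -> HIT
Acc 3: bank1 row0 -> MISS (open row0); precharges=1
Acc 4: bank1 row0 -> HIT
Acc 5: bank1 row3 -> MISS (open row3); precharges=2
Acc 6: bank1 row4 -> MISS (open row4); precharges=3
Acc 7: bank0 row3 -> MISS (open row3); precharges=3
Acc 8: bank1 row2 -> MISS (open row2); precharges=4
Acc 9: bank0 row2 -> MISS (open row2); precharges=5
Acc 10: bank0 row2 -> HIT
Acc 11: bank1 row4 -> MISS (open row4); precharges=6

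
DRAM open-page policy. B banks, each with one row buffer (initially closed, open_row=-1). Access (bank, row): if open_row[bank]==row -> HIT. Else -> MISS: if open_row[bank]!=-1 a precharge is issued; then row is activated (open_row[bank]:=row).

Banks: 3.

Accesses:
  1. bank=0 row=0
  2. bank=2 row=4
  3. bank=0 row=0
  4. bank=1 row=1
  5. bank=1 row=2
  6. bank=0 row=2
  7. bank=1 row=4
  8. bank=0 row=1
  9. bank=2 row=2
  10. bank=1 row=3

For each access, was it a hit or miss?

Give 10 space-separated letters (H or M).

Answer: M M H M M M M M M M

Derivation:
Acc 1: bank0 row0 -> MISS (open row0); precharges=0
Acc 2: bank2 row4 -> MISS (open row4); precharges=0
Acc 3: bank0 row0 -> HIT
Acc 4: bank1 row1 -> MISS (open row1); precharges=0
Acc 5: bank1 row2 -> MISS (open row2); precharges=1
Acc 6: bank0 row2 -> MISS (open row2); precharges=2
Acc 7: bank1 row4 -> MISS (open row4); precharges=3
Acc 8: bank0 row1 -> MISS (open row1); precharges=4
Acc 9: bank2 row2 -> MISS (open row2); precharges=5
Acc 10: bank1 row3 -> MISS (open row3); precharges=6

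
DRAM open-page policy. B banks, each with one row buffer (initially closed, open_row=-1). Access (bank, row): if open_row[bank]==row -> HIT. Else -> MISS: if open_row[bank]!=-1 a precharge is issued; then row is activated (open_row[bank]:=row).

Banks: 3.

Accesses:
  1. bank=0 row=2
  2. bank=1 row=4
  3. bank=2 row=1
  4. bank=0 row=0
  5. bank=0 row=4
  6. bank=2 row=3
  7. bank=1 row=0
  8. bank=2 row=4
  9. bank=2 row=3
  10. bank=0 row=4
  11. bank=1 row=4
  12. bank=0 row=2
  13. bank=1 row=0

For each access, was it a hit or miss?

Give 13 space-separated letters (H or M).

Answer: M M M M M M M M M H M M M

Derivation:
Acc 1: bank0 row2 -> MISS (open row2); precharges=0
Acc 2: bank1 row4 -> MISS (open row4); precharges=0
Acc 3: bank2 row1 -> MISS (open row1); precharges=0
Acc 4: bank0 row0 -> MISS (open row0); precharges=1
Acc 5: bank0 row4 -> MISS (open row4); precharges=2
Acc 6: bank2 row3 -> MISS (open row3); precharges=3
Acc 7: bank1 row0 -> MISS (open row0); precharges=4
Acc 8: bank2 row4 -> MISS (open row4); precharges=5
Acc 9: bank2 row3 -> MISS (open row3); precharges=6
Acc 10: bank0 row4 -> HIT
Acc 11: bank1 row4 -> MISS (open row4); precharges=7
Acc 12: bank0 row2 -> MISS (open row2); precharges=8
Acc 13: bank1 row0 -> MISS (open row0); precharges=9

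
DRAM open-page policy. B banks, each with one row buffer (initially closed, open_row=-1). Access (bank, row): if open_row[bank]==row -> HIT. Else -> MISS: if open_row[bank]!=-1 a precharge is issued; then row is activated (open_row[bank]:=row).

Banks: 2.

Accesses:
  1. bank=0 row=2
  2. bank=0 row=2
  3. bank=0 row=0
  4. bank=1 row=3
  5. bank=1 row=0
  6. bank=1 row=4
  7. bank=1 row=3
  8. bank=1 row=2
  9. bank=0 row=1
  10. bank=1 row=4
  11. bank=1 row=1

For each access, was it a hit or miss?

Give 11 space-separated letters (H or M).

Answer: M H M M M M M M M M M

Derivation:
Acc 1: bank0 row2 -> MISS (open row2); precharges=0
Acc 2: bank0 row2 -> HIT
Acc 3: bank0 row0 -> MISS (open row0); precharges=1
Acc 4: bank1 row3 -> MISS (open row3); precharges=1
Acc 5: bank1 row0 -> MISS (open row0); precharges=2
Acc 6: bank1 row4 -> MISS (open row4); precharges=3
Acc 7: bank1 row3 -> MISS (open row3); precharges=4
Acc 8: bank1 row2 -> MISS (open row2); precharges=5
Acc 9: bank0 row1 -> MISS (open row1); precharges=6
Acc 10: bank1 row4 -> MISS (open row4); precharges=7
Acc 11: bank1 row1 -> MISS (open row1); precharges=8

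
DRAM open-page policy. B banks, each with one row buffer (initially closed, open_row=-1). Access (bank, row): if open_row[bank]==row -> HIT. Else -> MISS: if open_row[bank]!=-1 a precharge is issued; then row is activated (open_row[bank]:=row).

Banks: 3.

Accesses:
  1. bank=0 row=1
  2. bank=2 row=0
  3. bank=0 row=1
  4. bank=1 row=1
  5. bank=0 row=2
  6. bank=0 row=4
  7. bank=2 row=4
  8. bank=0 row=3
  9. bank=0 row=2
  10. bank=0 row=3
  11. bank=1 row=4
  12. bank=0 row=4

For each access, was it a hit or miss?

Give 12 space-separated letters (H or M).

Acc 1: bank0 row1 -> MISS (open row1); precharges=0
Acc 2: bank2 row0 -> MISS (open row0); precharges=0
Acc 3: bank0 row1 -> HIT
Acc 4: bank1 row1 -> MISS (open row1); precharges=0
Acc 5: bank0 row2 -> MISS (open row2); precharges=1
Acc 6: bank0 row4 -> MISS (open row4); precharges=2
Acc 7: bank2 row4 -> MISS (open row4); precharges=3
Acc 8: bank0 row3 -> MISS (open row3); precharges=4
Acc 9: bank0 row2 -> MISS (open row2); precharges=5
Acc 10: bank0 row3 -> MISS (open row3); precharges=6
Acc 11: bank1 row4 -> MISS (open row4); precharges=7
Acc 12: bank0 row4 -> MISS (open row4); precharges=8

Answer: M M H M M M M M M M M M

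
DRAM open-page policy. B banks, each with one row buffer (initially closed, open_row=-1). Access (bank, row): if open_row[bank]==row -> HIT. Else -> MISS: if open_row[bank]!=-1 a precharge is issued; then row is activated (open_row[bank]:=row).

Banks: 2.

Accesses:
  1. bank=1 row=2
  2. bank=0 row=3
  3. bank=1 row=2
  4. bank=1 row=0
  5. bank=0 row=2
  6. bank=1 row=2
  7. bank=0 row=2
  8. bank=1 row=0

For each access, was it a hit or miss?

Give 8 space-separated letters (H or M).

Answer: M M H M M M H M

Derivation:
Acc 1: bank1 row2 -> MISS (open row2); precharges=0
Acc 2: bank0 row3 -> MISS (open row3); precharges=0
Acc 3: bank1 row2 -> HIT
Acc 4: bank1 row0 -> MISS (open row0); precharges=1
Acc 5: bank0 row2 -> MISS (open row2); precharges=2
Acc 6: bank1 row2 -> MISS (open row2); precharges=3
Acc 7: bank0 row2 -> HIT
Acc 8: bank1 row0 -> MISS (open row0); precharges=4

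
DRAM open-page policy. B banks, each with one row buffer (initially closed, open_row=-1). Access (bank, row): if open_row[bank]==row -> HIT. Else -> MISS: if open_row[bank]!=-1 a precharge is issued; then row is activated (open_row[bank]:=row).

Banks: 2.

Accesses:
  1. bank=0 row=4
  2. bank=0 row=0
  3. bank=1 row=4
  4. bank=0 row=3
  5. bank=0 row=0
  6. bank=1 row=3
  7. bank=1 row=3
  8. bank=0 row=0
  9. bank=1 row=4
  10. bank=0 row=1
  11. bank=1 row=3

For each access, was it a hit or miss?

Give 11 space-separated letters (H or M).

Acc 1: bank0 row4 -> MISS (open row4); precharges=0
Acc 2: bank0 row0 -> MISS (open row0); precharges=1
Acc 3: bank1 row4 -> MISS (open row4); precharges=1
Acc 4: bank0 row3 -> MISS (open row3); precharges=2
Acc 5: bank0 row0 -> MISS (open row0); precharges=3
Acc 6: bank1 row3 -> MISS (open row3); precharges=4
Acc 7: bank1 row3 -> HIT
Acc 8: bank0 row0 -> HIT
Acc 9: bank1 row4 -> MISS (open row4); precharges=5
Acc 10: bank0 row1 -> MISS (open row1); precharges=6
Acc 11: bank1 row3 -> MISS (open row3); precharges=7

Answer: M M M M M M H H M M M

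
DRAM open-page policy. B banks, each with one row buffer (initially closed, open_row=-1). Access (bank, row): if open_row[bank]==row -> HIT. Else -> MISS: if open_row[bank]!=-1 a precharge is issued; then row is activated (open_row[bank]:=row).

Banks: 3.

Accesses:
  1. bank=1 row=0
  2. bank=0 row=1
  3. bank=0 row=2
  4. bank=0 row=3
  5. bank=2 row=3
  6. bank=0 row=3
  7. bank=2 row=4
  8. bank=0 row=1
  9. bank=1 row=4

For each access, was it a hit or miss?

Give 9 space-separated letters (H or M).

Acc 1: bank1 row0 -> MISS (open row0); precharges=0
Acc 2: bank0 row1 -> MISS (open row1); precharges=0
Acc 3: bank0 row2 -> MISS (open row2); precharges=1
Acc 4: bank0 row3 -> MISS (open row3); precharges=2
Acc 5: bank2 row3 -> MISS (open row3); precharges=2
Acc 6: bank0 row3 -> HIT
Acc 7: bank2 row4 -> MISS (open row4); precharges=3
Acc 8: bank0 row1 -> MISS (open row1); precharges=4
Acc 9: bank1 row4 -> MISS (open row4); precharges=5

Answer: M M M M M H M M M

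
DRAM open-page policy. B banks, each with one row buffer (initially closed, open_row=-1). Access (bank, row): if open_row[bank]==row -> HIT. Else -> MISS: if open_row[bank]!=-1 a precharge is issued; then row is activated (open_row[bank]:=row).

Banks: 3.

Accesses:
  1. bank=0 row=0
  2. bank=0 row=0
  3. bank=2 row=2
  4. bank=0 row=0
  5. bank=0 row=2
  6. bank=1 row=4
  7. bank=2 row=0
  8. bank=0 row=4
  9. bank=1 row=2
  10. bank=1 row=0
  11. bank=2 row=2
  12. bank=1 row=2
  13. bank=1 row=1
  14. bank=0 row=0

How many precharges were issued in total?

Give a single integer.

Answer: 9

Derivation:
Acc 1: bank0 row0 -> MISS (open row0); precharges=0
Acc 2: bank0 row0 -> HIT
Acc 3: bank2 row2 -> MISS (open row2); precharges=0
Acc 4: bank0 row0 -> HIT
Acc 5: bank0 row2 -> MISS (open row2); precharges=1
Acc 6: bank1 row4 -> MISS (open row4); precharges=1
Acc 7: bank2 row0 -> MISS (open row0); precharges=2
Acc 8: bank0 row4 -> MISS (open row4); precharges=3
Acc 9: bank1 row2 -> MISS (open row2); precharges=4
Acc 10: bank1 row0 -> MISS (open row0); precharges=5
Acc 11: bank2 row2 -> MISS (open row2); precharges=6
Acc 12: bank1 row2 -> MISS (open row2); precharges=7
Acc 13: bank1 row1 -> MISS (open row1); precharges=8
Acc 14: bank0 row0 -> MISS (open row0); precharges=9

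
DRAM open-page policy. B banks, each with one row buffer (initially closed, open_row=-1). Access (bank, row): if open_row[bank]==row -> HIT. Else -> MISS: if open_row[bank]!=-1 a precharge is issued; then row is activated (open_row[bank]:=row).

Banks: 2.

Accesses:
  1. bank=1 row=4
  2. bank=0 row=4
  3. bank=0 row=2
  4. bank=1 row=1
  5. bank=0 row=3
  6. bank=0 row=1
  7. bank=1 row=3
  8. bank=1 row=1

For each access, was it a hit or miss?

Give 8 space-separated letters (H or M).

Acc 1: bank1 row4 -> MISS (open row4); precharges=0
Acc 2: bank0 row4 -> MISS (open row4); precharges=0
Acc 3: bank0 row2 -> MISS (open row2); precharges=1
Acc 4: bank1 row1 -> MISS (open row1); precharges=2
Acc 5: bank0 row3 -> MISS (open row3); precharges=3
Acc 6: bank0 row1 -> MISS (open row1); precharges=4
Acc 7: bank1 row3 -> MISS (open row3); precharges=5
Acc 8: bank1 row1 -> MISS (open row1); precharges=6

Answer: M M M M M M M M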